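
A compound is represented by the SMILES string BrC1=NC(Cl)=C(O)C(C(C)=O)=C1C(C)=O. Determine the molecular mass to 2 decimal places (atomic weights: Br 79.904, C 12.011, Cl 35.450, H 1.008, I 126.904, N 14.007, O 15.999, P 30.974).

First, the molecular formula is C9H7BrClNO3 (counting implicit H from valence).
  Br: 1 × 79.904 = 79.904
  C: 9 × 12.011 = 108.099
  Cl: 1 × 35.450 = 35.450
  H: 7 × 1.008 = 7.056
  N: 1 × 14.007 = 14.007
  O: 3 × 15.999 = 47.997
Sum: 1×79.904 + 9×12.011 + 1×35.450 + 7×1.008 + 1×14.007 + 3×15.999 = 292.513 → 292.51 g/mol.

292.51 g/mol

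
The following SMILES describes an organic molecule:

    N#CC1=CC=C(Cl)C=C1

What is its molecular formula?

Walk through each heavy atom and fill implicit hydrogens from standard valence (C 4, N 3, O 2, S 2, halogen 1):
  atom 1: N, bond orders sum to 3 (valence 3) → 0 H
  atom 2: C, bond orders sum to 4 (valence 4) → 0 H
  atom 3: C, bond orders sum to 4 (valence 4) → 0 H
  atom 4: C, bond orders sum to 3 (valence 4) → 1 H
  atom 5: C, bond orders sum to 3 (valence 4) → 1 H
  atom 6: C, bond orders sum to 4 (valence 4) → 0 H
  atom 7: Cl (halogen, monovalent) → 0 H
  atom 8: C, bond orders sum to 3 (valence 4) → 1 H
  atom 9: C, bond orders sum to 3 (valence 4) → 1 H
Totals → C:7, H:4, Cl:1, N:1.
In Hill order: C7H4ClN.

C7H4ClN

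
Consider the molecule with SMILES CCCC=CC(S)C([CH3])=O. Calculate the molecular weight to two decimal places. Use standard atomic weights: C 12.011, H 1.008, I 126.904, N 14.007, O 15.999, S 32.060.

158.26 g/mol

First, the molecular formula is C8H14OS (counting implicit H from valence).
  C: 8 × 12.011 = 96.088
  H: 14 × 1.008 = 14.112
  O: 1 × 15.999 = 15.999
  S: 1 × 32.060 = 32.060
Sum: 8×12.011 + 14×1.008 + 1×15.999 + 1×32.060 = 158.259 → 158.26 g/mol.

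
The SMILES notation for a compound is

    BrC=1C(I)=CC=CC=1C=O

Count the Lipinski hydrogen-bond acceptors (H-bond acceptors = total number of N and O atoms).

1

N atoms: 0; O atoms: 1.
Lipinski HBA = 0 + 1 = 1.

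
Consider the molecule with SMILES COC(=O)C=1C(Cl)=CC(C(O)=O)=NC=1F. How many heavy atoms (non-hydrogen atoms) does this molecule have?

Every atom symbol written in the SMILES (organic subset) is one heavy atom; implicit H are not written.
Heavy atoms by element → C:8, Cl:1, F:1, N:1, O:4.
Total: 15.

15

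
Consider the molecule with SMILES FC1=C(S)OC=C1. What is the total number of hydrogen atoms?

3

Walk through each heavy atom and fill implicit hydrogens from standard valence (C 4, N 3, O 2, S 2, halogen 1):
  atom 1: F (halogen, monovalent) → 0 H
  atom 2: C, bond orders sum to 4 (valence 4) → 0 H
  atom 3: C, bond orders sum to 4 (valence 4) → 0 H
  atom 4: S, bond orders sum to 1 (valence 2) → 1 H
  atom 5: O, bond orders sum to 2 (valence 2) → 0 H
  atom 6: C, bond orders sum to 3 (valence 4) → 1 H
  atom 7: C, bond orders sum to 3 (valence 4) → 1 H
Total hydrogens: 3.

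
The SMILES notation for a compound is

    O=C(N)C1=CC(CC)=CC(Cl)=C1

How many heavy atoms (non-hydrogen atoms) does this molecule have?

12

Every atom symbol written in the SMILES (organic subset) is one heavy atom; implicit H are not written.
Heavy atoms by element → C:9, Cl:1, N:1, O:1.
Total: 12.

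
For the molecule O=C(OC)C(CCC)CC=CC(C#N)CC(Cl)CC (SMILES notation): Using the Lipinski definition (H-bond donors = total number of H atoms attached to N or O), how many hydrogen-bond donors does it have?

Donors: find every N or O and count the H atoms it carries.
  atom 1 (O): bond orders sum to 2 → 0 H
  atom 3 (O): bond orders sum to 2 → 0 H
  atom 14 (N): bond orders sum to 3 → 0 H
Lipinski HBD = 0.

0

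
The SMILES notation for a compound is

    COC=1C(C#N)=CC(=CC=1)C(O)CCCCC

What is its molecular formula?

Walk through each heavy atom and fill implicit hydrogens from standard valence (C 4, N 3, O 2, S 2, halogen 1):
  atom 1: C, bond orders sum to 1 (valence 4) → 3 H
  atom 2: O, bond orders sum to 2 (valence 2) → 0 H
  atom 3: C, bond orders sum to 4 (valence 4) → 0 H
  atom 4: C, bond orders sum to 4 (valence 4) → 0 H
  atom 5: C, bond orders sum to 4 (valence 4) → 0 H
  atom 6: N, bond orders sum to 3 (valence 3) → 0 H
  atom 7: C, bond orders sum to 3 (valence 4) → 1 H
  atom 8: C, bond orders sum to 4 (valence 4) → 0 H
  atom 9: C, bond orders sum to 3 (valence 4) → 1 H
  atom 10: C, bond orders sum to 3 (valence 4) → 1 H
  atom 11: C, bond orders sum to 3 (valence 4) → 1 H
  atom 12: O, bond orders sum to 1 (valence 2) → 1 H
  atom 13: C, bond orders sum to 2 (valence 4) → 2 H
  atom 14: C, bond orders sum to 2 (valence 4) → 2 H
  atom 15: C, bond orders sum to 2 (valence 4) → 2 H
  atom 16: C, bond orders sum to 2 (valence 4) → 2 H
  atom 17: C, bond orders sum to 1 (valence 4) → 3 H
Totals → C:14, H:19, N:1, O:2.
In Hill order: C14H19NO2.

C14H19NO2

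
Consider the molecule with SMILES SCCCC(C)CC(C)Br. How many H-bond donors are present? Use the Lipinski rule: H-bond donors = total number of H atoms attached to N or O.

0

Donors: find every N or O and count the H atoms it carries.
  (no N or O atoms present)
Lipinski HBD = 0.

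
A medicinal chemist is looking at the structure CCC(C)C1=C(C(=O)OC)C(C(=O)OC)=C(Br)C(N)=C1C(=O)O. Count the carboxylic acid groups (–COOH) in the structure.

The carboxylic acid motif appears at heavy-atom position 21 in the SMILES.
Other groups present: 2 ester, 1 primary amine.
Carboxylic acid count: 1.

1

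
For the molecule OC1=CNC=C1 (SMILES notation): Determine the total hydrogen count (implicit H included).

5

Walk through each heavy atom and fill implicit hydrogens from standard valence (C 4, N 3, O 2, S 2, halogen 1):
  atom 1: O, bond orders sum to 1 (valence 2) → 1 H
  atom 2: C, bond orders sum to 4 (valence 4) → 0 H
  atom 3: C, bond orders sum to 3 (valence 4) → 1 H
  atom 4: N, bond orders sum to 2 (valence 3) → 1 H
  atom 5: C, bond orders sum to 3 (valence 4) → 1 H
  atom 6: C, bond orders sum to 3 (valence 4) → 1 H
Total hydrogens: 5.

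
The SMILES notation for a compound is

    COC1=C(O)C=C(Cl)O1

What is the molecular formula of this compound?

C5H5ClO3

Walk through each heavy atom and fill implicit hydrogens from standard valence (C 4, N 3, O 2, S 2, halogen 1):
  atom 1: C, bond orders sum to 1 (valence 4) → 3 H
  atom 2: O, bond orders sum to 2 (valence 2) → 0 H
  atom 3: C, bond orders sum to 4 (valence 4) → 0 H
  atom 4: C, bond orders sum to 4 (valence 4) → 0 H
  atom 5: O, bond orders sum to 1 (valence 2) → 1 H
  atom 6: C, bond orders sum to 3 (valence 4) → 1 H
  atom 7: C, bond orders sum to 4 (valence 4) → 0 H
  atom 8: Cl (halogen, monovalent) → 0 H
  atom 9: O, bond orders sum to 2 (valence 2) → 0 H
Totals → C:5, H:5, Cl:1, O:3.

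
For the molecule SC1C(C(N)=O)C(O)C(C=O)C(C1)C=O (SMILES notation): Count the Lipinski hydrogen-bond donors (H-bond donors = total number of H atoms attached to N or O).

Donors: find every N or O and count the H atoms it carries.
  atom 5 (N): bond orders sum to 1 → 2 H
  atom 6 (O): bond orders sum to 2 → 0 H
  atom 8 (O): bond orders sum to 1 → 1 H
  atom 11 (O): bond orders sum to 2 → 0 H
  atom 15 (O): bond orders sum to 2 → 0 H
Lipinski HBD = 3.

3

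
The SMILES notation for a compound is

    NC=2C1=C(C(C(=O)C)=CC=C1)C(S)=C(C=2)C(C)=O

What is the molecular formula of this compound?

Walk through each heavy atom and fill implicit hydrogens from standard valence (C 4, N 3, O 2, S 2, halogen 1):
  atom 1: N, bond orders sum to 1 (valence 3) → 2 H
  atom 2: C, bond orders sum to 4 (valence 4) → 0 H
  atom 3: C, bond orders sum to 4 (valence 4) → 0 H
  atom 4: C, bond orders sum to 4 (valence 4) → 0 H
  atom 5: C, bond orders sum to 4 (valence 4) → 0 H
  atom 6: C, bond orders sum to 4 (valence 4) → 0 H
  atom 7: O, bond orders sum to 2 (valence 2) → 0 H
  atom 8: C, bond orders sum to 1 (valence 4) → 3 H
  atom 9: C, bond orders sum to 3 (valence 4) → 1 H
  atom 10: C, bond orders sum to 3 (valence 4) → 1 H
  atom 11: C, bond orders sum to 3 (valence 4) → 1 H
  atom 12: C, bond orders sum to 4 (valence 4) → 0 H
  atom 13: S, bond orders sum to 1 (valence 2) → 1 H
  atom 14: C, bond orders sum to 4 (valence 4) → 0 H
  atom 15: C, bond orders sum to 3 (valence 4) → 1 H
  atom 16: C, bond orders sum to 4 (valence 4) → 0 H
  atom 17: C, bond orders sum to 1 (valence 4) → 3 H
  atom 18: O, bond orders sum to 2 (valence 2) → 0 H
Totals → C:14, H:13, N:1, O:2, S:1.
In Hill order: C14H13NO2S.

C14H13NO2S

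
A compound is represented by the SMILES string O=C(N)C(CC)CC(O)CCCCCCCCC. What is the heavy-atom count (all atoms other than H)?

Every atom symbol written in the SMILES (organic subset) is one heavy atom; implicit H are not written.
Heavy atoms by element → C:15, N:1, O:2.
Total: 18.

18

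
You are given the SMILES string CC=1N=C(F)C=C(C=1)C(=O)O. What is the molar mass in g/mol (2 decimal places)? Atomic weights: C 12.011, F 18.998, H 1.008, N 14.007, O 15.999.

First, the molecular formula is C7H6FNO2 (counting implicit H from valence).
  C: 7 × 12.011 = 84.077
  F: 1 × 18.998 = 18.998
  H: 6 × 1.008 = 6.048
  N: 1 × 14.007 = 14.007
  O: 2 × 15.999 = 31.998
Sum: 7×12.011 + 1×18.998 + 6×1.008 + 1×14.007 + 2×15.999 = 155.128 → 155.13 g/mol.

155.13 g/mol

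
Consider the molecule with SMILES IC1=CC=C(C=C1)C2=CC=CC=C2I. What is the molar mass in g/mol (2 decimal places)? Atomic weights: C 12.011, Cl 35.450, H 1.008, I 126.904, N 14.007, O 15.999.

406.00 g/mol

First, the molecular formula is C12H8I2 (counting implicit H from valence).
  C: 12 × 12.011 = 144.132
  H: 8 × 1.008 = 8.064
  I: 2 × 126.904 = 253.808
Sum: 12×12.011 + 8×1.008 + 2×126.904 = 406.004 → 406.00 g/mol.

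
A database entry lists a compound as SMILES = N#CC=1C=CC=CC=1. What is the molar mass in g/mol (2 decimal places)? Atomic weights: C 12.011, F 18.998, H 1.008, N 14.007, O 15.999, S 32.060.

First, the molecular formula is C7H5N (counting implicit H from valence).
  C: 7 × 12.011 = 84.077
  H: 5 × 1.008 = 5.040
  N: 1 × 14.007 = 14.007
Sum: 7×12.011 + 5×1.008 + 1×14.007 = 103.124 → 103.12 g/mol.

103.12 g/mol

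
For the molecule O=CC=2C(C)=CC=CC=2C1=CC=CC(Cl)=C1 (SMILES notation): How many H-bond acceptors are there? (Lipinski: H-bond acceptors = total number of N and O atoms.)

N atoms: 0; O atoms: 1.
Lipinski HBA = 0 + 1 = 1.

1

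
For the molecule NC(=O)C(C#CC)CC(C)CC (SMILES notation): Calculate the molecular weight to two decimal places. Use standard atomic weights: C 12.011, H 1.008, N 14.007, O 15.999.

167.25 g/mol

First, the molecular formula is C10H17NO (counting implicit H from valence).
  C: 10 × 12.011 = 120.110
  H: 17 × 1.008 = 17.136
  N: 1 × 14.007 = 14.007
  O: 1 × 15.999 = 15.999
Sum: 10×12.011 + 17×1.008 + 1×14.007 + 1×15.999 = 167.252 → 167.25 g/mol.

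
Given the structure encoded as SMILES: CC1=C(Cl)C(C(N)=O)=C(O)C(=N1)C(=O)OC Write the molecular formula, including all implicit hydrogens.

C9H9ClN2O4

Walk through each heavy atom and fill implicit hydrogens from standard valence (C 4, N 3, O 2, S 2, halogen 1):
  atom 1: C, bond orders sum to 1 (valence 4) → 3 H
  atom 2: C, bond orders sum to 4 (valence 4) → 0 H
  atom 3: C, bond orders sum to 4 (valence 4) → 0 H
  atom 4: Cl (halogen, monovalent) → 0 H
  atom 5: C, bond orders sum to 4 (valence 4) → 0 H
  atom 6: C, bond orders sum to 4 (valence 4) → 0 H
  atom 7: N, bond orders sum to 1 (valence 3) → 2 H
  atom 8: O, bond orders sum to 2 (valence 2) → 0 H
  atom 9: C, bond orders sum to 4 (valence 4) → 0 H
  atom 10: O, bond orders sum to 1 (valence 2) → 1 H
  atom 11: C, bond orders sum to 4 (valence 4) → 0 H
  atom 12: N, bond orders sum to 3 (valence 3) → 0 H
  atom 13: C, bond orders sum to 4 (valence 4) → 0 H
  atom 14: O, bond orders sum to 2 (valence 2) → 0 H
  atom 15: O, bond orders sum to 2 (valence 2) → 0 H
  atom 16: C, bond orders sum to 1 (valence 4) → 3 H
Totals → C:9, H:9, Cl:1, N:2, O:4.
In Hill order: C9H9ClN2O4.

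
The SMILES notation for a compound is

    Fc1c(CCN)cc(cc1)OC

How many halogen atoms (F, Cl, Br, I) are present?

Halogen atoms appear at heavy-atom position 1 (1×F).
Other groups present: 1 ether, 1 primary amine.
Halogen count: 1.

1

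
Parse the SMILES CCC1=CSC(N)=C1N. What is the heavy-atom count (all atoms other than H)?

Every atom symbol written in the SMILES (organic subset) is one heavy atom; implicit H are not written.
Heavy atoms by element → C:6, N:2, S:1.
Total: 9.

9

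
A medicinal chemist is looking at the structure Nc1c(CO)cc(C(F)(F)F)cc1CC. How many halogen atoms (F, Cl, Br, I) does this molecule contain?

Halogen atoms appear at heavy-atom positions 9, 10, 11 (3×F).
Other groups present: 1 hydroxyl, 1 primary amine.
Halogen count: 3.

3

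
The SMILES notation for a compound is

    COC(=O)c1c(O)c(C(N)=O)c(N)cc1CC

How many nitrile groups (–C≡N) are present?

Scan the SMILES for the nitrile motif — none present.
Groups that are present: 1 amide, 1 ester, 1 hydroxyl, 1 primary amine.

0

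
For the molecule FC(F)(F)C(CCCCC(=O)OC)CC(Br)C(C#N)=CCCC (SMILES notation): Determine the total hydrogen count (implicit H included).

23

Walk through each heavy atom and fill implicit hydrogens from standard valence (C 4, N 3, O 2, S 2, halogen 1):
  atom 1: F (halogen, monovalent) → 0 H
  atom 2: C, bond orders sum to 4 (valence 4) → 0 H
  atom 3: F (halogen, monovalent) → 0 H
  atom 4: F (halogen, monovalent) → 0 H
  atom 5: C, bond orders sum to 3 (valence 4) → 1 H
  atom 6: C, bond orders sum to 2 (valence 4) → 2 H
  atom 7: C, bond orders sum to 2 (valence 4) → 2 H
  atom 8: C, bond orders sum to 2 (valence 4) → 2 H
  atom 9: C, bond orders sum to 2 (valence 4) → 2 H
  atom 10: C, bond orders sum to 4 (valence 4) → 0 H
  atom 11: O, bond orders sum to 2 (valence 2) → 0 H
  atom 12: O, bond orders sum to 2 (valence 2) → 0 H
  atom 13: C, bond orders sum to 1 (valence 4) → 3 H
  atom 14: C, bond orders sum to 2 (valence 4) → 2 H
  atom 15: C, bond orders sum to 3 (valence 4) → 1 H
  atom 16: Br (halogen, monovalent) → 0 H
  atom 17: C, bond orders sum to 4 (valence 4) → 0 H
  atom 18: C, bond orders sum to 4 (valence 4) → 0 H
  atom 19: N, bond orders sum to 3 (valence 3) → 0 H
  atom 20: C, bond orders sum to 3 (valence 4) → 1 H
  atom 21: C, bond orders sum to 2 (valence 4) → 2 H
  atom 22: C, bond orders sum to 2 (valence 4) → 2 H
  atom 23: C, bond orders sum to 1 (valence 4) → 3 H
Total hydrogens: 23.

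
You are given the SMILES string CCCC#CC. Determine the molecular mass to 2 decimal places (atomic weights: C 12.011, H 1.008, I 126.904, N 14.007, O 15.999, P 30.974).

First, the molecular formula is C6H10 (counting implicit H from valence).
  C: 6 × 12.011 = 72.066
  H: 10 × 1.008 = 10.080
Sum: 6×12.011 + 10×1.008 = 82.146 → 82.15 g/mol.

82.15 g/mol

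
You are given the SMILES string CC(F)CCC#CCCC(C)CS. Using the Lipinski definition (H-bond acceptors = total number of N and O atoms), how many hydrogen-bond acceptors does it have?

N atoms: 0; O atoms: 0.
Lipinski HBA = 0 + 0 = 0.

0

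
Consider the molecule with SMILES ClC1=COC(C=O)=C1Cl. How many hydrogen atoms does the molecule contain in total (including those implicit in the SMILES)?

Walk through each heavy atom and fill implicit hydrogens from standard valence (C 4, N 3, O 2, S 2, halogen 1):
  atom 1: Cl (halogen, monovalent) → 0 H
  atom 2: C, bond orders sum to 4 (valence 4) → 0 H
  atom 3: C, bond orders sum to 3 (valence 4) → 1 H
  atom 4: O, bond orders sum to 2 (valence 2) → 0 H
  atom 5: C, bond orders sum to 4 (valence 4) → 0 H
  atom 6: C, bond orders sum to 3 (valence 4) → 1 H
  atom 7: O, bond orders sum to 2 (valence 2) → 0 H
  atom 8: C, bond orders sum to 4 (valence 4) → 0 H
  atom 9: Cl (halogen, monovalent) → 0 H
Total hydrogens: 2.

2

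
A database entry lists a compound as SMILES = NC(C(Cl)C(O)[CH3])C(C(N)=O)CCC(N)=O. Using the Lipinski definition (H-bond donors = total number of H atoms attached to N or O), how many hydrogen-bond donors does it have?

Donors: find every N or O and count the H atoms it carries.
  atom 1 (N): bond orders sum to 1 → 2 H
  atom 6 (O): bond orders sum to 1 → 1 H
  atom 10 (N): bond orders sum to 1 → 2 H
  atom 11 (O): bond orders sum to 2 → 0 H
  atom 15 (N): bond orders sum to 1 → 2 H
  atom 16 (O): bond orders sum to 2 → 0 H
Lipinski HBD = 7.

7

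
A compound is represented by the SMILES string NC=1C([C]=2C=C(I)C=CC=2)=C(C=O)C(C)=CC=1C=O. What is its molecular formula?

Walk through each heavy atom and fill implicit hydrogens from standard valence (C 4, N 3, O 2, S 2, halogen 1):
  atom 1: N, bond orders sum to 1 (valence 3) → 2 H
  atom 2: C, bond orders sum to 4 (valence 4) → 0 H
  atom 3: C, bond orders sum to 4 (valence 4) → 0 H
  atom 4: C with explicit H count 0
  atom 5: C, bond orders sum to 3 (valence 4) → 1 H
  atom 6: C, bond orders sum to 4 (valence 4) → 0 H
  atom 7: I (halogen, monovalent) → 0 H
  atom 8: C, bond orders sum to 3 (valence 4) → 1 H
  atom 9: C, bond orders sum to 3 (valence 4) → 1 H
  atom 10: C, bond orders sum to 3 (valence 4) → 1 H
  atom 11: C, bond orders sum to 4 (valence 4) → 0 H
  atom 12: C, bond orders sum to 3 (valence 4) → 1 H
  atom 13: O, bond orders sum to 2 (valence 2) → 0 H
  atom 14: C, bond orders sum to 4 (valence 4) → 0 H
  atom 15: C, bond orders sum to 1 (valence 4) → 3 H
  atom 16: C, bond orders sum to 3 (valence 4) → 1 H
  atom 17: C, bond orders sum to 4 (valence 4) → 0 H
  atom 18: C, bond orders sum to 3 (valence 4) → 1 H
  atom 19: O, bond orders sum to 2 (valence 2) → 0 H
Totals → C:15, H:12, I:1, N:1, O:2.

C15H12INO2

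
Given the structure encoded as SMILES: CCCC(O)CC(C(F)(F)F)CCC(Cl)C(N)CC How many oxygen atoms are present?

1

Scan the SMILES for O atoms (remember two-letter symbols like Cl and Br are single atoms).
Oxygen count: 1.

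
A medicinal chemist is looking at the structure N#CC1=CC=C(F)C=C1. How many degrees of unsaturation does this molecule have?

6

Molecular formula: C7H4FN.
DoU = (2C + 2 + N − H − X) / 2, where X is the halogen count and O/S are ignored.
    = (2·7 + 2 + 1 − 4 − 1) / 2 = 12 / 2 = 6.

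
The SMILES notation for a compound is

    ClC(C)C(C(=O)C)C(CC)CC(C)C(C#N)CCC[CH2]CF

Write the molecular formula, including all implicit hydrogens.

Walk through each heavy atom and fill implicit hydrogens from standard valence (C 4, N 3, O 2, S 2, halogen 1):
  atom 1: Cl (halogen, monovalent) → 0 H
  atom 2: C, bond orders sum to 3 (valence 4) → 1 H
  atom 3: C, bond orders sum to 1 (valence 4) → 3 H
  atom 4: C, bond orders sum to 3 (valence 4) → 1 H
  atom 5: C, bond orders sum to 4 (valence 4) → 0 H
  atom 6: O, bond orders sum to 2 (valence 2) → 0 H
  atom 7: C, bond orders sum to 1 (valence 4) → 3 H
  atom 8: C, bond orders sum to 3 (valence 4) → 1 H
  atom 9: C, bond orders sum to 2 (valence 4) → 2 H
  atom 10: C, bond orders sum to 1 (valence 4) → 3 H
  atom 11: C, bond orders sum to 2 (valence 4) → 2 H
  atom 12: C, bond orders sum to 3 (valence 4) → 1 H
  atom 13: C, bond orders sum to 1 (valence 4) → 3 H
  atom 14: C, bond orders sum to 3 (valence 4) → 1 H
  atom 15: C, bond orders sum to 4 (valence 4) → 0 H
  atom 16: N, bond orders sum to 3 (valence 3) → 0 H
  atom 17: C, bond orders sum to 2 (valence 4) → 2 H
  atom 18: C, bond orders sum to 2 (valence 4) → 2 H
  atom 19: C, bond orders sum to 2 (valence 4) → 2 H
  atom 20: C with explicit H count 2
  atom 21: C, bond orders sum to 2 (valence 4) → 2 H
  atom 22: F (halogen, monovalent) → 0 H
Totals → C:18, H:31, Cl:1, F:1, N:1, O:1.
In Hill order: C18H31ClFNO.

C18H31ClFNO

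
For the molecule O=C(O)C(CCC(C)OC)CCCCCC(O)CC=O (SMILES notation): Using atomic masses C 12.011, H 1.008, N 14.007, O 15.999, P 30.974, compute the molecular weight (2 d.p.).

First, the molecular formula is C15H28O5 (counting implicit H from valence).
  C: 15 × 12.011 = 180.165
  H: 28 × 1.008 = 28.224
  O: 5 × 15.999 = 79.995
Sum: 15×12.011 + 28×1.008 + 5×15.999 = 288.384 → 288.38 g/mol.

288.38 g/mol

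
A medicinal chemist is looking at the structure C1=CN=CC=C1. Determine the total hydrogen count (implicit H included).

5

Walk through each heavy atom and fill implicit hydrogens from standard valence (C 4, N 3, O 2, S 2, halogen 1):
  atom 1: C, bond orders sum to 3 (valence 4) → 1 H
  atom 2: C, bond orders sum to 3 (valence 4) → 1 H
  atom 3: N, bond orders sum to 3 (valence 3) → 0 H
  atom 4: C, bond orders sum to 3 (valence 4) → 1 H
  atom 5: C, bond orders sum to 3 (valence 4) → 1 H
  atom 6: C, bond orders sum to 3 (valence 4) → 1 H
Total hydrogens: 5.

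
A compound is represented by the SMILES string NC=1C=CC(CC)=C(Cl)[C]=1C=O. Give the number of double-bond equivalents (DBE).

5

Degree of unsaturation = (number of rings) + (number of π bonds).
Ring closures in the SMILES: 1.
π bonds: 4 double bonds (each 1 DoU) → 4 DoU from unsaturation.
Total DoU = 1 + 4 = 5.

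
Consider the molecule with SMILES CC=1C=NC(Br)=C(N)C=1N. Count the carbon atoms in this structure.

6

Count every carbon token in the SMILES (each C, including those in ring-closure positions and inside branches).
Carbon count: 6.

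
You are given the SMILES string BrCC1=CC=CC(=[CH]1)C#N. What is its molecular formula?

Walk through each heavy atom and fill implicit hydrogens from standard valence (C 4, N 3, O 2, S 2, halogen 1):
  atom 1: Br (halogen, monovalent) → 0 H
  atom 2: C, bond orders sum to 2 (valence 4) → 2 H
  atom 3: C, bond orders sum to 4 (valence 4) → 0 H
  atom 4: C, bond orders sum to 3 (valence 4) → 1 H
  atom 5: C, bond orders sum to 3 (valence 4) → 1 H
  atom 6: C, bond orders sum to 3 (valence 4) → 1 H
  atom 7: C, bond orders sum to 4 (valence 4) → 0 H
  atom 8: C with explicit H count 1
  atom 9: C, bond orders sum to 4 (valence 4) → 0 H
  atom 10: N, bond orders sum to 3 (valence 3) → 0 H
Totals → C:8, H:6, Br:1, N:1.
In Hill order: C8H6BrN.

C8H6BrN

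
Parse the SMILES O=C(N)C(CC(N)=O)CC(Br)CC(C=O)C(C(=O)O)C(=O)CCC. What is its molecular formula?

C15H23BrN2O6

Walk through each heavy atom and fill implicit hydrogens from standard valence (C 4, N 3, O 2, S 2, halogen 1):
  atom 1: O, bond orders sum to 2 (valence 2) → 0 H
  atom 2: C, bond orders sum to 4 (valence 4) → 0 H
  atom 3: N, bond orders sum to 1 (valence 3) → 2 H
  atom 4: C, bond orders sum to 3 (valence 4) → 1 H
  atom 5: C, bond orders sum to 2 (valence 4) → 2 H
  atom 6: C, bond orders sum to 4 (valence 4) → 0 H
  atom 7: N, bond orders sum to 1 (valence 3) → 2 H
  atom 8: O, bond orders sum to 2 (valence 2) → 0 H
  atom 9: C, bond orders sum to 2 (valence 4) → 2 H
  atom 10: C, bond orders sum to 3 (valence 4) → 1 H
  atom 11: Br (halogen, monovalent) → 0 H
  atom 12: C, bond orders sum to 2 (valence 4) → 2 H
  atom 13: C, bond orders sum to 3 (valence 4) → 1 H
  atom 14: C, bond orders sum to 3 (valence 4) → 1 H
  atom 15: O, bond orders sum to 2 (valence 2) → 0 H
  atom 16: C, bond orders sum to 3 (valence 4) → 1 H
  atom 17: C, bond orders sum to 4 (valence 4) → 0 H
  atom 18: O, bond orders sum to 2 (valence 2) → 0 H
  atom 19: O, bond orders sum to 1 (valence 2) → 1 H
  atom 20: C, bond orders sum to 4 (valence 4) → 0 H
  atom 21: O, bond orders sum to 2 (valence 2) → 0 H
  atom 22: C, bond orders sum to 2 (valence 4) → 2 H
  atom 23: C, bond orders sum to 2 (valence 4) → 2 H
  atom 24: C, bond orders sum to 1 (valence 4) → 3 H
Totals → C:15, H:23, Br:1, N:2, O:6.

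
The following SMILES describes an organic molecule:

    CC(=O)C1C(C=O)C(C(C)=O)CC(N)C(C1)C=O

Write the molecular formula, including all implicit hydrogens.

Walk through each heavy atom and fill implicit hydrogens from standard valence (C 4, N 3, O 2, S 2, halogen 1):
  atom 1: C, bond orders sum to 1 (valence 4) → 3 H
  atom 2: C, bond orders sum to 4 (valence 4) → 0 H
  atom 3: O, bond orders sum to 2 (valence 2) → 0 H
  atom 4: C, bond orders sum to 3 (valence 4) → 1 H
  atom 5: C, bond orders sum to 3 (valence 4) → 1 H
  atom 6: C, bond orders sum to 3 (valence 4) → 1 H
  atom 7: O, bond orders sum to 2 (valence 2) → 0 H
  atom 8: C, bond orders sum to 3 (valence 4) → 1 H
  atom 9: C, bond orders sum to 4 (valence 4) → 0 H
  atom 10: C, bond orders sum to 1 (valence 4) → 3 H
  atom 11: O, bond orders sum to 2 (valence 2) → 0 H
  atom 12: C, bond orders sum to 2 (valence 4) → 2 H
  atom 13: C, bond orders sum to 3 (valence 4) → 1 H
  atom 14: N, bond orders sum to 1 (valence 3) → 2 H
  atom 15: C, bond orders sum to 3 (valence 4) → 1 H
  atom 16: C, bond orders sum to 2 (valence 4) → 2 H
  atom 17: C, bond orders sum to 3 (valence 4) → 1 H
  atom 18: O, bond orders sum to 2 (valence 2) → 0 H
Totals → C:13, H:19, N:1, O:4.
In Hill order: C13H19NO4.

C13H19NO4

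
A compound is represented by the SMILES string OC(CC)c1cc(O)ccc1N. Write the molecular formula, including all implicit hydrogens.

C9H13NO2

Walk through each heavy atom and fill implicit hydrogens from standard valence (C 4, N 3, O 2, S 2, halogen 1); for lowercase aromatic atoms, an aromatic c carries 1 H when it has two neighbours and 0 H with three, and aromatic n carries 0 H:
  atom 1: O, bond orders sum to 1 (valence 2) → 1 H
  atom 2: C, bond orders sum to 3 (valence 4) → 1 H
  atom 3: C, bond orders sum to 2 (valence 4) → 2 H
  atom 4: C, bond orders sum to 1 (valence 4) → 3 H
  atom 5: aromatic c, 3 neighbours → 0 H
  atom 6: aromatic c, 2 neighbours → 1 H
  atom 7: aromatic c, 3 neighbours → 0 H
  atom 8: O, bond orders sum to 1 (valence 2) → 1 H
  atom 9: aromatic c, 2 neighbours → 1 H
  atom 10: aromatic c, 2 neighbours → 1 H
  atom 11: aromatic c, 3 neighbours → 0 H
  atom 12: N, bond orders sum to 1 (valence 3) → 2 H
Totals → C:9, H:13, N:1, O:2.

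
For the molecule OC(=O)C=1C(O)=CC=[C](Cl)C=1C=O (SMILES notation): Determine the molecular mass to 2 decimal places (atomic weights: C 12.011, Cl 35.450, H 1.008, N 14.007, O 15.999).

First, the molecular formula is C8H5ClO4 (counting implicit H from valence).
  C: 8 × 12.011 = 96.088
  Cl: 1 × 35.450 = 35.450
  H: 5 × 1.008 = 5.040
  O: 4 × 15.999 = 63.996
Sum: 8×12.011 + 1×35.450 + 5×1.008 + 4×15.999 = 200.574 → 200.57 g/mol.

200.57 g/mol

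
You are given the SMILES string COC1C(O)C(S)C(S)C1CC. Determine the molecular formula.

C8H16O2S2

Walk through each heavy atom and fill implicit hydrogens from standard valence (C 4, N 3, O 2, S 2, halogen 1):
  atom 1: C, bond orders sum to 1 (valence 4) → 3 H
  atom 2: O, bond orders sum to 2 (valence 2) → 0 H
  atom 3: C, bond orders sum to 3 (valence 4) → 1 H
  atom 4: C, bond orders sum to 3 (valence 4) → 1 H
  atom 5: O, bond orders sum to 1 (valence 2) → 1 H
  atom 6: C, bond orders sum to 3 (valence 4) → 1 H
  atom 7: S, bond orders sum to 1 (valence 2) → 1 H
  atom 8: C, bond orders sum to 3 (valence 4) → 1 H
  atom 9: S, bond orders sum to 1 (valence 2) → 1 H
  atom 10: C, bond orders sum to 3 (valence 4) → 1 H
  atom 11: C, bond orders sum to 2 (valence 4) → 2 H
  atom 12: C, bond orders sum to 1 (valence 4) → 3 H
Totals → C:8, H:16, O:2, S:2.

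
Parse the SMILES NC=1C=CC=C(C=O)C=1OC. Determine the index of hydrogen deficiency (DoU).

5

Degree of unsaturation = (number of rings) + (number of π bonds).
Ring closures in the SMILES: 1.
π bonds: 4 double bonds (each 1 DoU) → 4 DoU from unsaturation.
Total DoU = 1 + 4 = 5.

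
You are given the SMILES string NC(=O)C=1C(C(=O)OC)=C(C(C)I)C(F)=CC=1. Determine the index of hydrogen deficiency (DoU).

6

Molecular formula: C11H11FINO3.
DoU = (2C + 2 + N − H − X) / 2, where X is the halogen count and O/S are ignored.
    = (2·11 + 2 + 1 − 11 − 2) / 2 = 12 / 2 = 6.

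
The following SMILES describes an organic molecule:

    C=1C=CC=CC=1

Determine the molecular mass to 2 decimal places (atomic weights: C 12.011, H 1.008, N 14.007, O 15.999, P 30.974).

78.11 g/mol

First, the molecular formula is C6H6 (counting implicit H from valence).
  C: 6 × 12.011 = 72.066
  H: 6 × 1.008 = 6.048
Sum: 6×12.011 + 6×1.008 = 78.114 → 78.11 g/mol.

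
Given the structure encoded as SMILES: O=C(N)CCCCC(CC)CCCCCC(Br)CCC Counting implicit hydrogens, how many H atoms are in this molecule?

34

Walk through each heavy atom and fill implicit hydrogens from standard valence (C 4, N 3, O 2, S 2, halogen 1):
  atom 1: O, bond orders sum to 2 (valence 2) → 0 H
  atom 2: C, bond orders sum to 4 (valence 4) → 0 H
  atom 3: N, bond orders sum to 1 (valence 3) → 2 H
  atom 4: C, bond orders sum to 2 (valence 4) → 2 H
  atom 5: C, bond orders sum to 2 (valence 4) → 2 H
  atom 6: C, bond orders sum to 2 (valence 4) → 2 H
  atom 7: C, bond orders sum to 2 (valence 4) → 2 H
  atom 8: C, bond orders sum to 3 (valence 4) → 1 H
  atom 9: C, bond orders sum to 2 (valence 4) → 2 H
  atom 10: C, bond orders sum to 1 (valence 4) → 3 H
  atom 11: C, bond orders sum to 2 (valence 4) → 2 H
  atom 12: C, bond orders sum to 2 (valence 4) → 2 H
  atom 13: C, bond orders sum to 2 (valence 4) → 2 H
  atom 14: C, bond orders sum to 2 (valence 4) → 2 H
  atom 15: C, bond orders sum to 2 (valence 4) → 2 H
  atom 16: C, bond orders sum to 3 (valence 4) → 1 H
  atom 17: Br (halogen, monovalent) → 0 H
  atom 18: C, bond orders sum to 2 (valence 4) → 2 H
  atom 19: C, bond orders sum to 2 (valence 4) → 2 H
  atom 20: C, bond orders sum to 1 (valence 4) → 3 H
Total hydrogens: 34.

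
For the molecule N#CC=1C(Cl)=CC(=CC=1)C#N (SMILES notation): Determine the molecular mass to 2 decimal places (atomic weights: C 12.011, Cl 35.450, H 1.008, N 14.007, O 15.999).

First, the molecular formula is C8H3ClN2 (counting implicit H from valence).
  C: 8 × 12.011 = 96.088
  Cl: 1 × 35.450 = 35.450
  H: 3 × 1.008 = 3.024
  N: 2 × 14.007 = 28.014
Sum: 8×12.011 + 1×35.450 + 3×1.008 + 2×14.007 = 162.576 → 162.58 g/mol.

162.58 g/mol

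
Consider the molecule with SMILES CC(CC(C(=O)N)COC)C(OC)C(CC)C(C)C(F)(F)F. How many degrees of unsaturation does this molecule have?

1

Degree of unsaturation = (number of rings) + (number of π bonds).
Ring closures in the SMILES: 0.
π bonds: 1 double bond (each 1 DoU) → 1 DoU from unsaturation.
Total DoU = 0 + 1 = 1.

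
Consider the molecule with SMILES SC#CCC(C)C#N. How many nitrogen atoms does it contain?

Scan the SMILES for N atoms (remember two-letter symbols like Cl and Br are single atoms).
Nitrogen count: 1.

1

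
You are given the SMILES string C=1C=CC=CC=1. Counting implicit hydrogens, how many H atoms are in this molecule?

6

Walk through each heavy atom and fill implicit hydrogens from standard valence (C 4, N 3, O 2, S 2, halogen 1):
  atom 1: C, bond orders sum to 3 (valence 4) → 1 H
  atom 2: C, bond orders sum to 3 (valence 4) → 1 H
  atom 3: C, bond orders sum to 3 (valence 4) → 1 H
  atom 4: C, bond orders sum to 3 (valence 4) → 1 H
  atom 5: C, bond orders sum to 3 (valence 4) → 1 H
  atom 6: C, bond orders sum to 3 (valence 4) → 1 H
Total hydrogens: 6.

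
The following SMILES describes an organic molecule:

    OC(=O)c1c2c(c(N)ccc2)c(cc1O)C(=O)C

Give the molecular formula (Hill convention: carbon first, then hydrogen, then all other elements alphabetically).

C13H11NO4

Walk through each heavy atom and fill implicit hydrogens from standard valence (C 4, N 3, O 2, S 2, halogen 1); for lowercase aromatic atoms, an aromatic c carries 1 H when it has two neighbours and 0 H with three, and aromatic n carries 0 H:
  atom 1: O, bond orders sum to 1 (valence 2) → 1 H
  atom 2: C, bond orders sum to 4 (valence 4) → 0 H
  atom 3: O, bond orders sum to 2 (valence 2) → 0 H
  atom 4: aromatic c, 3 neighbours → 0 H
  atom 5: aromatic c, 3 neighbours → 0 H
  atom 6: aromatic c, 3 neighbours → 0 H
  atom 7: aromatic c, 3 neighbours → 0 H
  atom 8: N, bond orders sum to 1 (valence 3) → 2 H
  atom 9: aromatic c, 2 neighbours → 1 H
  atom 10: aromatic c, 2 neighbours → 1 H
  atom 11: aromatic c, 2 neighbours → 1 H
  atom 12: aromatic c, 3 neighbours → 0 H
  atom 13: aromatic c, 2 neighbours → 1 H
  atom 14: aromatic c, 3 neighbours → 0 H
  atom 15: O, bond orders sum to 1 (valence 2) → 1 H
  atom 16: C, bond orders sum to 4 (valence 4) → 0 H
  atom 17: O, bond orders sum to 2 (valence 2) → 0 H
  atom 18: C, bond orders sum to 1 (valence 4) → 3 H
Totals → C:13, H:11, N:1, O:4.
In Hill order: C13H11NO4.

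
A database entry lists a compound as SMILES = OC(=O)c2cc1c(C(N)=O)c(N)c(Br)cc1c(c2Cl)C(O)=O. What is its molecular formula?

Walk through each heavy atom and fill implicit hydrogens from standard valence (C 4, N 3, O 2, S 2, halogen 1); for lowercase aromatic atoms, an aromatic c carries 1 H when it has two neighbours and 0 H with three, and aromatic n carries 0 H:
  atom 1: O, bond orders sum to 1 (valence 2) → 1 H
  atom 2: C, bond orders sum to 4 (valence 4) → 0 H
  atom 3: O, bond orders sum to 2 (valence 2) → 0 H
  atom 4: aromatic c, 3 neighbours → 0 H
  atom 5: aromatic c, 2 neighbours → 1 H
  atom 6: aromatic c, 3 neighbours → 0 H
  atom 7: aromatic c, 3 neighbours → 0 H
  atom 8: C, bond orders sum to 4 (valence 4) → 0 H
  atom 9: N, bond orders sum to 1 (valence 3) → 2 H
  atom 10: O, bond orders sum to 2 (valence 2) → 0 H
  atom 11: aromatic c, 3 neighbours → 0 H
  atom 12: N, bond orders sum to 1 (valence 3) → 2 H
  atom 13: aromatic c, 3 neighbours → 0 H
  atom 14: Br (halogen, monovalent) → 0 H
  atom 15: aromatic c, 2 neighbours → 1 H
  atom 16: aromatic c, 3 neighbours → 0 H
  atom 17: aromatic c, 3 neighbours → 0 H
  atom 18: aromatic c, 3 neighbours → 0 H
  atom 19: Cl (halogen, monovalent) → 0 H
  atom 20: C, bond orders sum to 4 (valence 4) → 0 H
  atom 21: O, bond orders sum to 1 (valence 2) → 1 H
  atom 22: O, bond orders sum to 2 (valence 2) → 0 H
Totals → C:13, H:8, Br:1, Cl:1, N:2, O:5.

C13H8BrClN2O5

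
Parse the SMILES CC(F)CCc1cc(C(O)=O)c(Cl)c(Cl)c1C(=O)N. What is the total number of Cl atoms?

2

Scan the SMILES for Cl atoms (remember two-letter symbols like Cl and Br are single atoms).
Chlorine count: 2.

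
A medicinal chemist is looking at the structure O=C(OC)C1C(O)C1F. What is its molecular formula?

Walk through each heavy atom and fill implicit hydrogens from standard valence (C 4, N 3, O 2, S 2, halogen 1):
  atom 1: O, bond orders sum to 2 (valence 2) → 0 H
  atom 2: C, bond orders sum to 4 (valence 4) → 0 H
  atom 3: O, bond orders sum to 2 (valence 2) → 0 H
  atom 4: C, bond orders sum to 1 (valence 4) → 3 H
  atom 5: C, bond orders sum to 3 (valence 4) → 1 H
  atom 6: C, bond orders sum to 3 (valence 4) → 1 H
  atom 7: O, bond orders sum to 1 (valence 2) → 1 H
  atom 8: C, bond orders sum to 3 (valence 4) → 1 H
  atom 9: F (halogen, monovalent) → 0 H
Totals → C:5, H:7, F:1, O:3.

C5H7FO3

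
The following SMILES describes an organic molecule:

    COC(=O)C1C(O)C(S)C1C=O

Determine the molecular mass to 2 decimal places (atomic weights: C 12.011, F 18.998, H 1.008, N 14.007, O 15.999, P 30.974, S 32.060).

First, the molecular formula is C7H10O4S (counting implicit H from valence).
  C: 7 × 12.011 = 84.077
  H: 10 × 1.008 = 10.080
  O: 4 × 15.999 = 63.996
  S: 1 × 32.060 = 32.060
Sum: 7×12.011 + 10×1.008 + 4×15.999 + 1×32.060 = 190.213 → 190.21 g/mol.

190.21 g/mol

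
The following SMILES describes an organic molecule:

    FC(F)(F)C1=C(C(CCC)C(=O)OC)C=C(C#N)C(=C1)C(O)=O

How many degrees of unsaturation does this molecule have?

Degree of unsaturation = (number of rings) + (number of π bonds).
Ring closures in the SMILES: 1.
π bonds: 5 double bonds (each 1 DoU), 1 triple bond (each 2 DoU) → 7 DoU from unsaturation.
Total DoU = 1 + 7 = 8.

8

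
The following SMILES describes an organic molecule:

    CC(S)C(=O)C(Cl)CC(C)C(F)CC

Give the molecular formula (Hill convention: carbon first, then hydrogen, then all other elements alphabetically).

Walk through each heavy atom and fill implicit hydrogens from standard valence (C 4, N 3, O 2, S 2, halogen 1):
  atom 1: C, bond orders sum to 1 (valence 4) → 3 H
  atom 2: C, bond orders sum to 3 (valence 4) → 1 H
  atom 3: S, bond orders sum to 1 (valence 2) → 1 H
  atom 4: C, bond orders sum to 4 (valence 4) → 0 H
  atom 5: O, bond orders sum to 2 (valence 2) → 0 H
  atom 6: C, bond orders sum to 3 (valence 4) → 1 H
  atom 7: Cl (halogen, monovalent) → 0 H
  atom 8: C, bond orders sum to 2 (valence 4) → 2 H
  atom 9: C, bond orders sum to 3 (valence 4) → 1 H
  atom 10: C, bond orders sum to 1 (valence 4) → 3 H
  atom 11: C, bond orders sum to 3 (valence 4) → 1 H
  atom 12: F (halogen, monovalent) → 0 H
  atom 13: C, bond orders sum to 2 (valence 4) → 2 H
  atom 14: C, bond orders sum to 1 (valence 4) → 3 H
Totals → C:10, H:18, Cl:1, F:1, O:1, S:1.
In Hill order: C10H18ClFOS.

C10H18ClFOS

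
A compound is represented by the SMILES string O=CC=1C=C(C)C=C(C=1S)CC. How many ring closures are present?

In SMILES, each pair of matching ring-closure digits denotes one ring-closing bond; the number of such bonds equals the number of independent rings.
Ring-closure bonds here: 1.

1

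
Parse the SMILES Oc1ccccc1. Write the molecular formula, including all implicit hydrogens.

C6H6O

Walk through each heavy atom and fill implicit hydrogens from standard valence (C 4, N 3, O 2, S 2, halogen 1); for lowercase aromatic atoms, an aromatic c carries 1 H when it has two neighbours and 0 H with three, and aromatic n carries 0 H:
  atom 1: O, bond orders sum to 1 (valence 2) → 1 H
  atom 2: aromatic c, 3 neighbours → 0 H
  atom 3: aromatic c, 2 neighbours → 1 H
  atom 4: aromatic c, 2 neighbours → 1 H
  atom 5: aromatic c, 2 neighbours → 1 H
  atom 6: aromatic c, 2 neighbours → 1 H
  atom 7: aromatic c, 2 neighbours → 1 H
Totals → C:6, H:6, O:1.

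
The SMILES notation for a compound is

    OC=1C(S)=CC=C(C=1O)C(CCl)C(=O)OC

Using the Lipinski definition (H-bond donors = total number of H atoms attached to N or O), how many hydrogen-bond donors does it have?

Donors: find every N or O and count the H atoms it carries.
  atom 1 (O): bond orders sum to 1 → 1 H
  atom 9 (O): bond orders sum to 1 → 1 H
  atom 14 (O): bond orders sum to 2 → 0 H
  atom 15 (O): bond orders sum to 2 → 0 H
Lipinski HBD = 2.

2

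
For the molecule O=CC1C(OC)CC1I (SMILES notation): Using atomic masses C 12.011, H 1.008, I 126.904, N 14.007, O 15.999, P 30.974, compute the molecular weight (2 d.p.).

240.04 g/mol

First, the molecular formula is C6H9IO2 (counting implicit H from valence).
  C: 6 × 12.011 = 72.066
  H: 9 × 1.008 = 9.072
  I: 1 × 126.904 = 126.904
  O: 2 × 15.999 = 31.998
Sum: 6×12.011 + 9×1.008 + 1×126.904 + 2×15.999 = 240.040 → 240.04 g/mol.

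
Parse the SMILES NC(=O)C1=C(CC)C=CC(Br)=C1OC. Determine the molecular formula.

Walk through each heavy atom and fill implicit hydrogens from standard valence (C 4, N 3, O 2, S 2, halogen 1):
  atom 1: N, bond orders sum to 1 (valence 3) → 2 H
  atom 2: C, bond orders sum to 4 (valence 4) → 0 H
  atom 3: O, bond orders sum to 2 (valence 2) → 0 H
  atom 4: C, bond orders sum to 4 (valence 4) → 0 H
  atom 5: C, bond orders sum to 4 (valence 4) → 0 H
  atom 6: C, bond orders sum to 2 (valence 4) → 2 H
  atom 7: C, bond orders sum to 1 (valence 4) → 3 H
  atom 8: C, bond orders sum to 3 (valence 4) → 1 H
  atom 9: C, bond orders sum to 3 (valence 4) → 1 H
  atom 10: C, bond orders sum to 4 (valence 4) → 0 H
  atom 11: Br (halogen, monovalent) → 0 H
  atom 12: C, bond orders sum to 4 (valence 4) → 0 H
  atom 13: O, bond orders sum to 2 (valence 2) → 0 H
  atom 14: C, bond orders sum to 1 (valence 4) → 3 H
Totals → C:10, H:12, Br:1, N:1, O:2.

C10H12BrNO2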